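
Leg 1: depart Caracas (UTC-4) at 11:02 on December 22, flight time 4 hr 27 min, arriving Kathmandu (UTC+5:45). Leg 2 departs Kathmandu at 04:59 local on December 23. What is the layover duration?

Convert departure to UTC: 11:02 + 4:00 = 15:02 UTC on Dec 22.
Add 4 hours 27 minutes flight time → 19:29 UTC.
Kathmandu is UTC+5:45, so local arrival = 19:29 + 5:45 = 01:14 on Dec 23.
Layover = 04:59 − 01:14 = 3 hours 45 minutes.

3 hours 45 minutes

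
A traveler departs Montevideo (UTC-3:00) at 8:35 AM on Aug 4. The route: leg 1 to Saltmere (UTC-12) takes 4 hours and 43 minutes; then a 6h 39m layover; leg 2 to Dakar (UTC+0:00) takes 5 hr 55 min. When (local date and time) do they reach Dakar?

4:52 AM on August 5

Convert departure to UTC: 8:35 AM + 3:00 = 11:35 AM UTC on Aug 4.
Add 4 hours 43 minutes leg 1 → 4:18 PM UTC.
Add 6 hours and 39 minutes layover in Saltmere → 10:57 PM UTC.
Add 5 hours and 55 minutes leg 2 → 4:52 AM UTC (Aug 5).
Dakar is UTC+0, so local arrival is the same: 4:52 AM on Aug 5.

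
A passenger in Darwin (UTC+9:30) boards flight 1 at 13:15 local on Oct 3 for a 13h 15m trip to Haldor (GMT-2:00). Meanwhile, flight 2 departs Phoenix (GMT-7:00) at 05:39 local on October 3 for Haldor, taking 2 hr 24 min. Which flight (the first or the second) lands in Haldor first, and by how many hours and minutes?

the second, by 1 hour 57 minutes

Flight 1 in UTC: 13:15 − 9:30 = 03:45 on Oct 3.
+13 hours 15 minutes → arrive 17:00 UTC on Oct 3.
Flight 2 in UTC: 05:39 + 7:00 = 12:39 on Oct 3.
+2 hours 24 minutes → arrive 15:03 UTC on Oct 3.
Flight 2 lands earlier by 1 hour 57 minutes.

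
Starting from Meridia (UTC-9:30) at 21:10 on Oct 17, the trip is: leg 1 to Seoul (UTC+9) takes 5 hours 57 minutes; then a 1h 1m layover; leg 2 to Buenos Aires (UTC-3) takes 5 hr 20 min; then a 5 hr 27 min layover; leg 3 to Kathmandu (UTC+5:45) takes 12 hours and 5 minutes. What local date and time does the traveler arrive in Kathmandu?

18:15 on October 19

Convert departure to UTC: 21:10 + 9:30 = 06:40 UTC on Oct 18.
Add 5 hours and 57 minutes leg 1 → 12:37 UTC.
Add 1 hour 1 minute layover in Seoul → 13:38 UTC.
Add 5 hours and 20 minutes leg 2 → 18:58 UTC.
Add 5 hours and 27 minutes layover in Buenos Aires → 00:25 UTC (Oct 19).
Add 12 hours and 5 minutes leg 3 → 12:30 UTC.
Kathmandu is UTC+5:45, so local arrival = 12:30 + 5:45 = 18:15 on Oct 19.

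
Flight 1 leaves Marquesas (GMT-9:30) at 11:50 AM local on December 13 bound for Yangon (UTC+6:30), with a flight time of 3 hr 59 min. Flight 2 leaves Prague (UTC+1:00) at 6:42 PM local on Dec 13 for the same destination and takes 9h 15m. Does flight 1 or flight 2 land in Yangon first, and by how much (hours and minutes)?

the first, by 1 hour 38 minutes

Flight 1 in UTC: 11:50 AM + 9:30 = 9:20 PM on Dec 13.
+3 hours and 59 minutes → arrive 1:19 AM UTC on Dec 14.
Flight 2 in UTC: 6:42 PM − 1:00 = 5:42 PM on Dec 13.
+9 hours 15 minutes → arrive 2:57 AM UTC on Dec 14.
Flight 1 lands earlier by 1 hour 38 minutes.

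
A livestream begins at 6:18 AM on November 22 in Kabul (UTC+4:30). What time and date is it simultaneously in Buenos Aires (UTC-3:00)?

Buenos Aires is 7:30 behind Kabul.
Shift by the zone difference: 6:18 AM − 7:30 = 10:48 PM on Nov 21 in Buenos Aires.

10:48 PM on Nov 21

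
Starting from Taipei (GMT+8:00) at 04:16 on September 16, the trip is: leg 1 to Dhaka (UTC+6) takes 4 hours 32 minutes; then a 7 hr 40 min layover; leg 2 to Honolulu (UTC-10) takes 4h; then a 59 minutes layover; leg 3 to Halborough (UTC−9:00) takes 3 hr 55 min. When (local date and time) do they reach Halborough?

Convert departure to UTC: 04:16 − 8:00 = 20:16 UTC on Sep 15.
Add 4 hours 32 minutes leg 1 → 00:48 UTC (Sep 16).
Add 7 hours and 40 minutes layover in Dhaka → 08:28 UTC.
Add 4 hours leg 2 → 12:28 UTC.
Add 59 minutes layover in Honolulu → 13:27 UTC.
Add 3 hours 55 minutes leg 3 → 17:22 UTC.
Halborough is UTC−9:00, so local arrival = 17:22 − 9:00 = 08:22 on Sep 16.

08:22 on September 16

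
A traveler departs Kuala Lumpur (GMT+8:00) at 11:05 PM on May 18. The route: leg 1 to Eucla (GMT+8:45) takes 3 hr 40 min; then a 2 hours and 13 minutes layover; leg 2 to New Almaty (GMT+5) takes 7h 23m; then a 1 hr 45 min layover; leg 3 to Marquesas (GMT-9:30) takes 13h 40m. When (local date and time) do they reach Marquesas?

10:16 AM on May 19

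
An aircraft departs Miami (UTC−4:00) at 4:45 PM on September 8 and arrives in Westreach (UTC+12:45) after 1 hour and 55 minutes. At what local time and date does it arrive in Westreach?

11:25 AM on September 9

Westreach is 16:45 ahead of Miami.
After 1 hour 55 minutes it is 6:40 PM in Miami.
Shift by the zone difference: 6:40 PM + 16:45 = 11:25 AM on Sep 9 in Westreach.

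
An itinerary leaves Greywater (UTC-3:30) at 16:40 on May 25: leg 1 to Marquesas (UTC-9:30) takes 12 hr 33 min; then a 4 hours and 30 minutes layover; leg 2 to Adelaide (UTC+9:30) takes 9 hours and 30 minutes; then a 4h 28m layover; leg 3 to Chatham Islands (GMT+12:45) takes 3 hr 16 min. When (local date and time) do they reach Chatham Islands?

19:12 on May 27

Convert departure to UTC: 16:40 + 3:30 = 20:10 UTC on May 25.
Add 12 hours 33 minutes leg 1 → 08:43 UTC (May 26).
Add 4 hours 30 minutes layover in Marquesas → 13:13 UTC.
Add 9 hours 30 minutes leg 2 → 22:43 UTC.
Add 4 hours 28 minutes layover in Adelaide → 03:11 UTC (May 27).
Add 3 hours 16 minutes leg 3 → 06:27 UTC.
Chatham Islands is UTC+12:45, so local arrival = 06:27 + 12:45 = 19:12 on May 27.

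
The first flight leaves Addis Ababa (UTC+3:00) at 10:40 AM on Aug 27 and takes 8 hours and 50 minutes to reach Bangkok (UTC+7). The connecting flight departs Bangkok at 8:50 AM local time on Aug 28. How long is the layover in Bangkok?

Convert departure to UTC: 10:40 AM − 3:00 = 7:40 AM UTC on Aug 27.
Add 8 hours and 50 minutes flight time → 4:30 PM UTC.
Bangkok is UTC+7:00, so local arrival = 4:30 PM + 7:00 = 11:30 PM on Aug 27.
Layover = 8:50 AM − 11:30 PM (+1 day) = 9 hours 20 minutes.

9 hours 20 minutes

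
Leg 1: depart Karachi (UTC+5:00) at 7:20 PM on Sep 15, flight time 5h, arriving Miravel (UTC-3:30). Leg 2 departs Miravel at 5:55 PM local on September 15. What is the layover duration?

2 hours 5 minutes

Convert departure to UTC: 7:20 PM − 5:00 = 2:20 PM UTC on Sep 15.
Add 5 hours flight time → 7:20 PM UTC.
Miravel is UTC−3:30, so local arrival = 7:20 PM − 3:30 = 3:50 PM on Sep 15.
Layover = 5:55 PM − 3:50 PM = 2 hours 5 minutes.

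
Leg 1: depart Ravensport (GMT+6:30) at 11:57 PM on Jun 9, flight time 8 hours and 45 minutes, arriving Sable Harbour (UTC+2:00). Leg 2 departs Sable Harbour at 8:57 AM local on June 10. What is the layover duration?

Convert departure to UTC: 11:57 PM − 6:30 = 5:27 PM UTC on Jun 9.
Add 8 hours 45 minutes flight time → 2:12 AM UTC (Jun 10).
Sable Harbour is UTC+2:00, so local arrival = 2:12 AM + 2:00 = 4:12 AM on Jun 10.
Layover = 8:57 AM − 4:12 AM = 4 hours 45 minutes.

4 hours 45 minutes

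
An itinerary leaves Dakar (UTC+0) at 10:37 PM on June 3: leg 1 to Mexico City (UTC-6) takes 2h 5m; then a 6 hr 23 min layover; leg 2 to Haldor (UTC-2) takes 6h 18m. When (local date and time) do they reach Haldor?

Dakar is at UTC+0, so departure is already 10:37 PM UTC on Jun 3.
Add 2 hours 5 minutes leg 1 → 12:42 AM UTC (Jun 4).
Add 6 hours 23 minutes layover in Mexico City → 7:05 AM UTC.
Add 6 hours and 18 minutes leg 2 → 1:23 PM UTC.
Haldor is UTC−2:00, so local arrival = 1:23 PM − 2:00 = 11:23 AM on Jun 4.

11:23 AM on June 4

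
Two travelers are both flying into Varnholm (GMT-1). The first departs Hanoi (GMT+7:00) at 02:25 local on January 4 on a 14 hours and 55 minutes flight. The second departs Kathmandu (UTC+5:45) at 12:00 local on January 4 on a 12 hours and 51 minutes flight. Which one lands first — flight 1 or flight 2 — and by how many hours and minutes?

Flight 1 in UTC: 02:25 − 7:00 = 19:25 on Jan 3.
+14 hours and 55 minutes → arrive 10:20 UTC on Jan 4.
Flight 2 in UTC: 12:00 − 5:45 = 06:15 on Jan 4.
+12 hours 51 minutes → arrive 19:06 UTC on Jan 4.
Flight 1 lands earlier by 8 hours 46 minutes.

the first, by 8 hours 46 minutes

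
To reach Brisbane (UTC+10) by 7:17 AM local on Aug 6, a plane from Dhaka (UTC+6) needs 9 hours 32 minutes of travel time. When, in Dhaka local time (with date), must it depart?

5:45 PM on August 5

Target arrival in UTC: 7:17 AM − 10:00 = 9:17 PM on Aug 5.
Subtract 9 hours and 32 minutes → departure 11:45 AM UTC on Aug 5.
Dhaka is UTC+6:00: 11:45 AM + 6:00 = 5:45 PM on Aug 5.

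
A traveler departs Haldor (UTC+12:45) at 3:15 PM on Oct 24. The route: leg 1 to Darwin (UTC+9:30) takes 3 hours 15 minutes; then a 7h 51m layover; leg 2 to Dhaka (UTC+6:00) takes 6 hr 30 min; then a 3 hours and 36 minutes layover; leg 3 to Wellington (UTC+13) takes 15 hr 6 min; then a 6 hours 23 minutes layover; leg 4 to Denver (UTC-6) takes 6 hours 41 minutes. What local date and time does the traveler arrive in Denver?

9:52 PM on October 25

Convert departure to UTC: 3:15 PM − 12:45 = 2:30 AM UTC on Oct 24.
Add 3 hours and 15 minutes leg 1 → 5:45 AM UTC.
Add 7 hours 51 minutes layover in Darwin → 1:36 PM UTC.
Add 6 hours 30 minutes leg 2 → 8:06 PM UTC.
Add 3 hours and 36 minutes layover in Dhaka → 11:42 PM UTC.
Add 15 hours 6 minutes leg 3 → 2:48 PM UTC (Oct 25).
Add 6 hours 23 minutes layover in Wellington → 9:11 PM UTC.
Add 6 hours and 41 minutes leg 4 → 3:52 AM UTC (Oct 26).
Denver is UTC−6:00, so local arrival = 3:52 AM − 6:00 = 9:52 PM on Oct 25.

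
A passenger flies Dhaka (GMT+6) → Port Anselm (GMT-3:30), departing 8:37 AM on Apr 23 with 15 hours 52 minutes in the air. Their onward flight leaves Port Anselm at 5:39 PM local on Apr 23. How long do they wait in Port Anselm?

Convert departure to UTC: 8:37 AM − 6:00 = 2:37 AM UTC on Apr 23.
Add 15 hours 52 minutes flight time → 6:29 PM UTC.
Port Anselm is UTC−3:30, so local arrival = 6:29 PM − 3:30 = 2:59 PM on Apr 23.
Layover = 5:39 PM − 2:59 PM = 2 hours 40 minutes.

2 hours 40 minutes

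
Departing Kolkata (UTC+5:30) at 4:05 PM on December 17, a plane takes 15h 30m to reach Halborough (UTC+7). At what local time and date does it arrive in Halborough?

9:05 AM on Dec 18

Convert departure to UTC: 4:05 PM − 5:30 = 10:35 AM UTC on Dec 17.
Add 15 hours and 30 minutes travel time → 2:05 AM UTC (Dec 18).
Halborough is UTC+7:00, so local arrival = 2:05 AM + 7:00 = 9:05 AM on Dec 18.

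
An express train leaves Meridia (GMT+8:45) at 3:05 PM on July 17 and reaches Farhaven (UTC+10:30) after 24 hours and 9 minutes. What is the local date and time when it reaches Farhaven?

Convert departure to UTC: 3:05 PM − 8:45 = 6:20 AM UTC on Jul 17.
Add 24 hours and 9 minutes travel time → 6:29 AM UTC (Jul 18).
Farhaven is UTC+10:30, so local arrival = 6:29 AM + 10:30 = 4:59 PM on Jul 18.

4:59 PM on Jul 18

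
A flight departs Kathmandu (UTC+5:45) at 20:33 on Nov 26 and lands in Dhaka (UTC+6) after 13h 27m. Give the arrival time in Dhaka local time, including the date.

10:15 on November 27

Convert departure to UTC: 20:33 − 5:45 = 14:48 UTC on Nov 26.
Add 13 hours 27 minutes travel time → 04:15 UTC (Nov 27).
Dhaka is UTC+6:00, so local arrival = 04:15 + 6:00 = 10:15 on Nov 27.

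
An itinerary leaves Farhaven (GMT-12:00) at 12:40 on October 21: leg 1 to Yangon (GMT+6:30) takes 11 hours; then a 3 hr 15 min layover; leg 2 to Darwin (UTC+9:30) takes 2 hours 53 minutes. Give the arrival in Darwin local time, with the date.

Convert departure to UTC: 12:40 + 12:00 = 00:40 UTC on Oct 22.
Add 11 hours leg 1 → 11:40 UTC.
Add 3 hours 15 minutes layover in Yangon → 14:55 UTC.
Add 2 hours 53 minutes leg 2 → 17:48 UTC.
Darwin is UTC+9:30, so local arrival = 17:48 + 9:30 = 03:18 on Oct 23.

03:18 on Oct 23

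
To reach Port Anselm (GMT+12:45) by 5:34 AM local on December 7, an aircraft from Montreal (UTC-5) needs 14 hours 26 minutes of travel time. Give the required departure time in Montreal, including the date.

9:23 PM on December 5

Target arrival in UTC: 5:34 AM − 12:45 = 4:49 PM on Dec 6.
Subtract 14 hours and 26 minutes → departure 2:23 AM UTC on Dec 6.
Montreal is UTC−5:00: 2:23 AM − 5:00 = 9:23 PM on Dec 5.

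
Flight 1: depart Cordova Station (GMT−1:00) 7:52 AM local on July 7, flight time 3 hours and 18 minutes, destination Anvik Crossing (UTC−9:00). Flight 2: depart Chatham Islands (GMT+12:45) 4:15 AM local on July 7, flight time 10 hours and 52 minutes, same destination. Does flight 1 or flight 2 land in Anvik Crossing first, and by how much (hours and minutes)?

the second, by 9 hours 48 minutes

Flight 1 in UTC: 7:52 AM + 1:00 = 8:52 AM on Jul 7.
+3 hours and 18 minutes → arrive 12:10 PM UTC on Jul 7.
Flight 2 in UTC: 4:15 AM − 12:45 = 3:30 PM on Jul 6.
+10 hours and 52 minutes → arrive 2:22 AM UTC on Jul 7.
Flight 2 lands earlier by 9 hours 48 minutes.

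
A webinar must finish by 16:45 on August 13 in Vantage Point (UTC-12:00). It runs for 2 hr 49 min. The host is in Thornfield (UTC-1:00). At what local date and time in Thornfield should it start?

Target end time in UTC: 16:45 + 12:00 = 04:45 on Aug 14.
Subtract 2 hours 49 minutes → start 01:56 UTC on Aug 14.
Thornfield is UTC−1:00: 01:56 − 1:00 = 00:56 on Aug 14.

00:56 on August 14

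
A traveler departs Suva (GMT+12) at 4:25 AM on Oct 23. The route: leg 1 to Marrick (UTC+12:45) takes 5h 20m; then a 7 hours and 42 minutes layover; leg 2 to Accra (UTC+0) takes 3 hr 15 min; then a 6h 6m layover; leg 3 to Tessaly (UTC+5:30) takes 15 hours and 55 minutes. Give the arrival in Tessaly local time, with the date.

12:13 PM on Oct 24

Convert departure to UTC: 4:25 AM − 12:00 = 4:25 PM UTC on Oct 22.
Add 5 hours 20 minutes leg 1 → 9:45 PM UTC.
Add 7 hours and 42 minutes layover in Marrick → 5:27 AM UTC (Oct 23).
Add 3 hours and 15 minutes leg 2 → 8:42 AM UTC.
Add 6 hours 6 minutes layover in Accra → 2:48 PM UTC.
Add 15 hours 55 minutes leg 3 → 6:43 AM UTC (Oct 24).
Tessaly is UTC+5:30, so local arrival = 6:43 AM + 5:30 = 12:13 PM on Oct 24.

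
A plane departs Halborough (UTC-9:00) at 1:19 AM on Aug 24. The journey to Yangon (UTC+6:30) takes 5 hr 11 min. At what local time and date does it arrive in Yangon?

Yangon is 15:30 ahead of Halborough.
After 5 hours and 11 minutes it is 6:30 AM in Halborough.
Shift by the zone difference: 6:30 AM + 15:30 = 10:00 PM on Aug 24 in Yangon.

10:00 PM on Aug 24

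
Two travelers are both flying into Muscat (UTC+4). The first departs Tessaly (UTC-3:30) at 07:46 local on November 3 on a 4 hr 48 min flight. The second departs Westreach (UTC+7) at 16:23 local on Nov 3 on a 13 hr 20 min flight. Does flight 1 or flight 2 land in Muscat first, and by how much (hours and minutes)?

Flight 1 in UTC: 07:46 + 3:30 = 11:16 on Nov 3.
+4 hours 48 minutes → arrive 16:04 UTC on Nov 3.
Flight 2 in UTC: 16:23 − 7:00 = 09:23 on Nov 3.
+13 hours 20 minutes → arrive 22:43 UTC on Nov 3.
Flight 1 lands earlier by 6 hours 39 minutes.

the first, by 6 hours 39 minutes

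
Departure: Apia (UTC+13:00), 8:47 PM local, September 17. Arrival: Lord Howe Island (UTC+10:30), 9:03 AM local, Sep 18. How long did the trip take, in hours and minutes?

Departure in UTC: 8:47 PM − 13:00 = 7:47 AM on Sep 17.
Arrival in UTC: 9:03 AM − 10:30 = 10:33 PM on Sep 17.
Elapsed = 10:33 PM − 7:47 AM = 14 hours 46 minutes.

14 hours 46 minutes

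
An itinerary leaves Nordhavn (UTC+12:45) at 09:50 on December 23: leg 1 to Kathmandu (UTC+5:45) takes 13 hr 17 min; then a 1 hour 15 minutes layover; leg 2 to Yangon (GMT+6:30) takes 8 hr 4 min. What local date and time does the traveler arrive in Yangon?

Convert departure to UTC: 09:50 − 12:45 = 21:05 UTC on Dec 22.
Add 13 hours 17 minutes leg 1 → 10:22 UTC (Dec 23).
Add 1 hour 15 minutes layover in Kathmandu → 11:37 UTC.
Add 8 hours 4 minutes leg 2 → 19:41 UTC.
Yangon is UTC+6:30, so local arrival = 19:41 + 6:30 = 02:11 on Dec 24.

02:11 on December 24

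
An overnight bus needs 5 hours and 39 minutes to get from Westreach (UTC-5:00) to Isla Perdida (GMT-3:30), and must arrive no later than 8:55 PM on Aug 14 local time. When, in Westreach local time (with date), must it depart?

1:46 PM on August 14

Target arrival in UTC: 8:55 PM + 3:30 = 12:25 AM on Aug 15.
Subtract 5 hours 39 minutes → departure 6:46 PM UTC on Aug 14.
Westreach is UTC−5:00: 6:46 PM − 5:00 = 1:46 PM on Aug 14.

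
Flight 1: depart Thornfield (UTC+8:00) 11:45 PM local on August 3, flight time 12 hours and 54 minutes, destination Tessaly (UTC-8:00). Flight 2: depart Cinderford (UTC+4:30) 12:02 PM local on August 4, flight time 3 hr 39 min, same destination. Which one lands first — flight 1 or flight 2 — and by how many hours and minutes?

Flight 1 in UTC: 11:45 PM − 8:00 = 3:45 PM on Aug 3.
+12 hours and 54 minutes → arrive 4:39 AM UTC on Aug 4.
Flight 2 in UTC: 12:02 PM − 4:30 = 7:32 AM on Aug 4.
+3 hours 39 minutes → arrive 11:11 AM UTC on Aug 4.
Flight 1 lands earlier by 6 hours 32 minutes.

the first, by 6 hours 32 minutes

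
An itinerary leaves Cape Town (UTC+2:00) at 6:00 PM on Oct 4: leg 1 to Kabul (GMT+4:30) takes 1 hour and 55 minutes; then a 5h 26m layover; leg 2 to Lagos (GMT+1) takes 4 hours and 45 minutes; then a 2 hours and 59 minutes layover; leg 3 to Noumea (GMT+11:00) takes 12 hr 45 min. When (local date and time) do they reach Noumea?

Convert departure to UTC: 6:00 PM − 2:00 = 4:00 PM UTC on Oct 4.
Add 1 hour and 55 minutes leg 1 → 5:55 PM UTC.
Add 5 hours 26 minutes layover in Kabul → 11:21 PM UTC.
Add 4 hours and 45 minutes leg 2 → 4:06 AM UTC (Oct 5).
Add 2 hours and 59 minutes layover in Lagos → 7:05 AM UTC.
Add 12 hours and 45 minutes leg 3 → 7:50 PM UTC.
Noumea is UTC+11:00, so local arrival = 7:50 PM + 11:00 = 6:50 AM on Oct 6.

6:50 AM on Oct 6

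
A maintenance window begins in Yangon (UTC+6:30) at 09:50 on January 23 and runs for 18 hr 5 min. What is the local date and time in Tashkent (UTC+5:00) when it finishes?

Convert start to UTC: 09:50 − 6:30 = 03:20 UTC on Jan 23.
Add 18 hours and 5 minutes duration → 21:25 UTC.
Tashkent is UTC+5:00, so local end time = 21:25 + 5:00 = 02:25 on Jan 24.

02:25 on Jan 24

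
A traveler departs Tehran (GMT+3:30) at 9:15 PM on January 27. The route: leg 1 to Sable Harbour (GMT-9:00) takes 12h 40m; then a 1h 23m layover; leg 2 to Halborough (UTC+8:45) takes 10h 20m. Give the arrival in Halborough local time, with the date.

2:53 AM on January 29

Convert departure to UTC: 9:15 PM − 3:30 = 5:45 PM UTC on Jan 27.
Add 12 hours 40 minutes leg 1 → 6:25 AM UTC (Jan 28).
Add 1 hour and 23 minutes layover in Sable Harbour → 7:48 AM UTC.
Add 10 hours and 20 minutes leg 2 → 6:08 PM UTC.
Halborough is UTC+8:45, so local arrival = 6:08 PM + 8:45 = 2:53 AM on Jan 29.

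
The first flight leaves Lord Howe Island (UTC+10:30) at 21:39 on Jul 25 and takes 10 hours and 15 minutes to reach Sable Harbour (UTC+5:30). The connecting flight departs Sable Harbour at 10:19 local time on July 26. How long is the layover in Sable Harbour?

Convert departure to UTC: 21:39 − 10:30 = 11:09 UTC on Jul 25.
Add 10 hours and 15 minutes flight time → 21:24 UTC.
Sable Harbour is UTC+5:30, so local arrival = 21:24 + 5:30 = 02:54 on Jul 26.
Layover = 10:19 − 02:54 = 7 hours 25 minutes.

7 hours 25 minutes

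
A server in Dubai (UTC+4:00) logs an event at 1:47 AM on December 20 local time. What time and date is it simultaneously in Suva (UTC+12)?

9:47 AM on December 20

In UTC: 1:47 AM − 4:00 = 9:47 PM on Dec 19.
Suva is UTC+12:00: 9:47 PM + 12:00 = 9:47 AM on Dec 20.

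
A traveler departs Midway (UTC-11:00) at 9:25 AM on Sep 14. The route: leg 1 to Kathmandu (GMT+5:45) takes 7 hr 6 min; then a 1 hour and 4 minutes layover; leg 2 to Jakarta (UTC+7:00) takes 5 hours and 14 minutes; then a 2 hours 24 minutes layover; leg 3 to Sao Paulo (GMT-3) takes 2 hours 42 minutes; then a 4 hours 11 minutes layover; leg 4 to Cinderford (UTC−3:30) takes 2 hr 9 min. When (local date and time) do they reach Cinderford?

5:45 PM on September 15

Convert departure to UTC: 9:25 AM + 11:00 = 8:25 PM UTC on Sep 14.
Add 7 hours 6 minutes leg 1 → 3:31 AM UTC (Sep 15).
Add 1 hour and 4 minutes layover in Kathmandu → 4:35 AM UTC.
Add 5 hours and 14 minutes leg 2 → 9:49 AM UTC.
Add 2 hours 24 minutes layover in Jakarta → 12:13 PM UTC.
Add 2 hours and 42 minutes leg 3 → 2:55 PM UTC.
Add 4 hours 11 minutes layover in Sao Paulo → 7:06 PM UTC.
Add 2 hours 9 minutes leg 4 → 9:15 PM UTC.
Cinderford is UTC−3:30, so local arrival = 9:15 PM − 3:30 = 5:45 PM on Sep 15.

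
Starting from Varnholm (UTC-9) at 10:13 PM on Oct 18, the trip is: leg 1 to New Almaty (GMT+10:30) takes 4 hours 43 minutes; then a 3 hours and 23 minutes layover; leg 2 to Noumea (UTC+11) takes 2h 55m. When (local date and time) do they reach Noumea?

Convert departure to UTC: 10:13 PM + 9:00 = 7:13 AM UTC on Oct 19.
Add 4 hours and 43 minutes leg 1 → 11:56 AM UTC.
Add 3 hours 23 minutes layover in New Almaty → 3:19 PM UTC.
Add 2 hours 55 minutes leg 2 → 6:14 PM UTC.
Noumea is UTC+11:00, so local arrival = 6:14 PM + 11:00 = 5:14 AM on Oct 20.

5:14 AM on Oct 20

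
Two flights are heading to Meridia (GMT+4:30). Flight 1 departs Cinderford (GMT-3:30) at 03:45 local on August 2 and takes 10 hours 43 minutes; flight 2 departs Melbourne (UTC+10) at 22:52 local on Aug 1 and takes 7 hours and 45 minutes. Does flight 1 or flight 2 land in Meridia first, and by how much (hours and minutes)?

the second, by 21 hours 21 minutes

Flight 1 in UTC: 03:45 + 3:30 = 07:15 on Aug 2.
+10 hours 43 minutes → arrive 17:58 UTC on Aug 2.
Flight 2 in UTC: 22:52 − 10:00 = 12:52 on Aug 1.
+7 hours and 45 minutes → arrive 20:37 UTC on Aug 1.
Flight 2 lands earlier by 21 hours 21 minutes.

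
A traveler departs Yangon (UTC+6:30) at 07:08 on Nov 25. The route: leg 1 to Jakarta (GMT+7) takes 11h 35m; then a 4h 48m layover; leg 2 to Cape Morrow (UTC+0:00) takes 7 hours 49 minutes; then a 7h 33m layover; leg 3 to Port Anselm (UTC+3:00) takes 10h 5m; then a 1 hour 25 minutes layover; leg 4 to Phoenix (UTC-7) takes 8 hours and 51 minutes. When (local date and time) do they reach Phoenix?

Convert departure to UTC: 07:08 − 6:30 = 00:38 UTC on Nov 25.
Add 11 hours 35 minutes leg 1 → 12:13 UTC.
Add 4 hours 48 minutes layover in Jakarta → 17:01 UTC.
Add 7 hours and 49 minutes leg 2 → 00:50 UTC (Nov 26).
Add 7 hours and 33 minutes layover in Cape Morrow → 08:23 UTC.
Add 10 hours and 5 minutes leg 3 → 18:28 UTC.
Add 1 hour 25 minutes layover in Port Anselm → 19:53 UTC.
Add 8 hours and 51 minutes leg 4 → 04:44 UTC (Nov 27).
Phoenix is UTC−7:00, so local arrival = 04:44 − 7:00 = 21:44 on Nov 26.

21:44 on November 26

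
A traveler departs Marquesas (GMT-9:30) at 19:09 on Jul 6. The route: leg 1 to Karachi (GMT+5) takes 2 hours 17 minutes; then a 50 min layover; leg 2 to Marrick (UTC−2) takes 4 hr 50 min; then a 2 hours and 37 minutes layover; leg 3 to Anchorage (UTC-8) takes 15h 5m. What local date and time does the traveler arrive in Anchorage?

Convert departure to UTC: 19:09 + 9:30 = 04:39 UTC on Jul 7.
Add 2 hours and 17 minutes leg 1 → 06:56 UTC.
Add 50 minutes layover in Karachi → 07:46 UTC.
Add 4 hours 50 minutes leg 2 → 12:36 UTC.
Add 2 hours 37 minutes layover in Marrick → 15:13 UTC.
Add 15 hours 5 minutes leg 3 → 06:18 UTC (Jul 8).
Anchorage is UTC−8:00, so local arrival = 06:18 − 8:00 = 22:18 on Jul 7.

22:18 on July 7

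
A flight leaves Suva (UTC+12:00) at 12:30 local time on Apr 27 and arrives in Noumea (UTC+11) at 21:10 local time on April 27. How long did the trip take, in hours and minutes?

Departure in UTC: 12:30 − 12:00 = 00:30 on Apr 27.
Arrival in UTC: 21:10 − 11:00 = 10:10 on Apr 27.
Elapsed = 10:10 − 00:30 = 9 hours 40 minutes.

9 hours 40 minutes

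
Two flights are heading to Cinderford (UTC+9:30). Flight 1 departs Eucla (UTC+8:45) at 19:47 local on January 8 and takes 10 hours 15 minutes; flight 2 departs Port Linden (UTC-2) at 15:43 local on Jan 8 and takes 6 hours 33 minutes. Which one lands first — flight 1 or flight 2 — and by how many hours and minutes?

the first, by 2 hours 59 minutes

Flight 1 in UTC: 19:47 − 8:45 = 11:02 on Jan 8.
+10 hours 15 minutes → arrive 21:17 UTC on Jan 8.
Flight 2 in UTC: 15:43 + 2:00 = 17:43 on Jan 8.
+6 hours 33 minutes → arrive 00:16 UTC on Jan 9.
Flight 1 lands earlier by 2 hours 59 minutes.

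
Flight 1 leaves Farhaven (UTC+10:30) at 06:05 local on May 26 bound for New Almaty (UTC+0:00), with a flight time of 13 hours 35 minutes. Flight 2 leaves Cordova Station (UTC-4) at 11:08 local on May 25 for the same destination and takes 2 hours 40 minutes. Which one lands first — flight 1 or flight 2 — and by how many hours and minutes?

Flight 1 in UTC: 06:05 − 10:30 = 19:35 on May 25.
+13 hours and 35 minutes → arrive 09:10 UTC on May 26.
Flight 2 in UTC: 11:08 + 4:00 = 15:08 on May 25.
+2 hours 40 minutes → arrive 17:48 UTC on May 25.
Flight 2 lands earlier by 15 hours 22 minutes.

the second, by 15 hours 22 minutes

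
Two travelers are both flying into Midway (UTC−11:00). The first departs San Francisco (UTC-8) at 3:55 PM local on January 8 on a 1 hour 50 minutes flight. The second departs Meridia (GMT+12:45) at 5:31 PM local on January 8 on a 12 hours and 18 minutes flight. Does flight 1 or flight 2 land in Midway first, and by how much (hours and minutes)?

Flight 1 in UTC: 3:55 PM + 8:00 = 11:55 PM on Jan 8.
+1 hour 50 minutes → arrive 1:45 AM UTC on Jan 9.
Flight 2 in UTC: 5:31 PM − 12:45 = 4:46 AM on Jan 8.
+12 hours 18 minutes → arrive 5:04 PM UTC on Jan 8.
Flight 2 lands earlier by 8 hours 41 minutes.

the second, by 8 hours 41 minutes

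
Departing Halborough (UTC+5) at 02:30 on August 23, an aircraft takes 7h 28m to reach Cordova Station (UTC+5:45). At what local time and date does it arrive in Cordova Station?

Cordova Station is 0:45 ahead of Halborough.
After 7 hours and 28 minutes it is 09:58 in Halborough.
Shift by the zone difference: 09:58 + 0:45 = 10:43 on Aug 23 in Cordova Station.

10:43 on August 23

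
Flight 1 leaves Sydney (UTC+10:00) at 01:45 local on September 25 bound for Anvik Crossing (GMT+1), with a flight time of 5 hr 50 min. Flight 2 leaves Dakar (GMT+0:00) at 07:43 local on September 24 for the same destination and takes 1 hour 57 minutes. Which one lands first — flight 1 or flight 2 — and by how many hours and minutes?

the second, by 11 hours 55 minutes

Flight 1 in UTC: 01:45 − 10:00 = 15:45 on Sep 24.
+5 hours 50 minutes → arrive 21:35 UTC on Sep 24.
Flight 2 departs at 07:43 UTC (Sep 24).
+1 hour 57 minutes → arrive 09:40 UTC on Sep 24.
Flight 2 lands earlier by 11 hours 55 minutes.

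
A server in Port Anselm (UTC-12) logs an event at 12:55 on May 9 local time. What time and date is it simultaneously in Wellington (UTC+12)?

12:55 on May 10

In UTC: 12:55 + 12:00 = 00:55 on May 10.
Wellington is UTC+12:00: 00:55 + 12:00 = 12:55 on May 10.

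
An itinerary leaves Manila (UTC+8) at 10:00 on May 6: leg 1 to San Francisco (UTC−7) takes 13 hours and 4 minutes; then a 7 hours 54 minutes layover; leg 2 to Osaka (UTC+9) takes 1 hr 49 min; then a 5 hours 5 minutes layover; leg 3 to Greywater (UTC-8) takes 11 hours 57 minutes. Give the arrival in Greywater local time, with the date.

Convert departure to UTC: 10:00 − 8:00 = 02:00 UTC on May 6.
Add 13 hours and 4 minutes leg 1 → 15:04 UTC.
Add 7 hours 54 minutes layover in San Francisco → 22:58 UTC.
Add 1 hour and 49 minutes leg 2 → 00:47 UTC (May 7).
Add 5 hours 5 minutes layover in Osaka → 05:52 UTC.
Add 11 hours 57 minutes leg 3 → 17:49 UTC.
Greywater is UTC−8:00, so local arrival = 17:49 − 8:00 = 09:49 on May 7.

09:49 on May 7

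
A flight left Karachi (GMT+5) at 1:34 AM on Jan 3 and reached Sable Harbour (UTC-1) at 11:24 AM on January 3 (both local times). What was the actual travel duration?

15 hours 50 minutes

Departure in UTC: 1:34 AM − 5:00 = 8:34 PM on Jan 2.
Arrival in UTC: 11:24 AM + 1:00 = 12:24 PM on Jan 3.
Elapsed = 12:24 PM − 8:34 PM (+1 day) = 15 hours 50 minutes.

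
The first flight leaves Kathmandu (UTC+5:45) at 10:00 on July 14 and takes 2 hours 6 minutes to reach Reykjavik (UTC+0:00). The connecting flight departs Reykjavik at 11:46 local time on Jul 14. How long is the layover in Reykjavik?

5 hours 25 minutes

Convert departure to UTC: 10:00 − 5:45 = 04:15 UTC on Jul 14.
Add 2 hours and 6 minutes flight time → 06:21 UTC.
Reykjavik is UTC+0, so local arrival is the same: 06:21 on Jul 14.
Layover = 11:46 − 06:21 = 5 hours 25 minutes.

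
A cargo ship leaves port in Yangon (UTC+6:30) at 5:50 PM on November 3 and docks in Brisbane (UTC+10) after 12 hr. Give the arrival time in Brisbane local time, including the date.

9:20 AM on November 4

Brisbane is 3:30 ahead of Yangon.
After 12 hours it is 5:50 AM (Nov 4) in Yangon.
Shift by the zone difference: 5:50 AM + 3:30 = 9:20 AM on Nov 4 in Brisbane.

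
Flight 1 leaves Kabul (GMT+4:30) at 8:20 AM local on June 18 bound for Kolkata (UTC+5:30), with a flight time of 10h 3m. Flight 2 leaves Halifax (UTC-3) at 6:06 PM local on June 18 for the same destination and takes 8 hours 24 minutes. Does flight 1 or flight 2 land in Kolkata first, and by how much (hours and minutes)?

the first, by 15 hours 37 minutes

Flight 1 in UTC: 8:20 AM − 4:30 = 3:50 AM on Jun 18.
+10 hours and 3 minutes → arrive 1:53 PM UTC on Jun 18.
Flight 2 in UTC: 6:06 PM + 3:00 = 9:06 PM on Jun 18.
+8 hours and 24 minutes → arrive 5:30 AM UTC on Jun 19.
Flight 1 lands earlier by 15 hours 37 minutes.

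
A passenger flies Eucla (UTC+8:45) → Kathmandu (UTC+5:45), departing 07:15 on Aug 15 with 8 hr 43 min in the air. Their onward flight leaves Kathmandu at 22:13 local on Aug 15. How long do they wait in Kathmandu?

Convert departure to UTC: 07:15 − 8:45 = 22:30 UTC on Aug 14.
Add 8 hours 43 minutes flight time → 07:13 UTC (Aug 15).
Kathmandu is UTC+5:45, so local arrival = 07:13 + 5:45 = 12:58 on Aug 15.
Layover = 22:13 − 12:58 = 9 hours 15 minutes.

9 hours 15 minutes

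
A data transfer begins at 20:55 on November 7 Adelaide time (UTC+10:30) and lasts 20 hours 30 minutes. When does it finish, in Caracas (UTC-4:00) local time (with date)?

Convert start to UTC: 20:55 − 10:30 = 10:25 UTC on Nov 7.
Add 20 hours and 30 minutes duration → 06:55 UTC (Nov 8).
Caracas is UTC−4:00, so local end time = 06:55 − 4:00 = 02:55 on Nov 8.

02:55 on Nov 8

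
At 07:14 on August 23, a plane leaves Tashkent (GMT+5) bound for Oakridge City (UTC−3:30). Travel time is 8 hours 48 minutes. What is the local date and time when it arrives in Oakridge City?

07:32 on August 23

Oakridge City is 8:30 behind Tashkent.
After 8 hours and 48 minutes it is 16:02 in Tashkent.
Shift by the zone difference: 16:02 − 8:30 = 07:32 on Aug 23 in Oakridge City.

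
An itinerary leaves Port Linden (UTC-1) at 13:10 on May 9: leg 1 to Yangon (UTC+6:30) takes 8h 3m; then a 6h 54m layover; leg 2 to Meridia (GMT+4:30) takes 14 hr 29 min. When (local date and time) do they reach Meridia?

00:06 on May 11

Convert departure to UTC: 13:10 + 1:00 = 14:10 UTC on May 9.
Add 8 hours 3 minutes leg 1 → 22:13 UTC.
Add 6 hours and 54 minutes layover in Yangon → 05:07 UTC (May 10).
Add 14 hours and 29 minutes leg 2 → 19:36 UTC.
Meridia is UTC+4:30, so local arrival = 19:36 + 4:30 = 00:06 on May 11.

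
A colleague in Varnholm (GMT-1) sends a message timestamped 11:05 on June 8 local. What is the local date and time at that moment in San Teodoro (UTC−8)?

04:05 on June 8

San Teodoro is 7:00 behind Varnholm.
Shift by the zone difference: 11:05 − 7:00 = 04:05 on Jun 8 in San Teodoro.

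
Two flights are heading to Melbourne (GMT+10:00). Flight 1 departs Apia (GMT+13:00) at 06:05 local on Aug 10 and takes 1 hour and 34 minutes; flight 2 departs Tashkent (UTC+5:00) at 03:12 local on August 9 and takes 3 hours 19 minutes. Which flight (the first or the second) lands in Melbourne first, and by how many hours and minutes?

the second, by 17 hours 8 minutes

Flight 1 in UTC: 06:05 − 13:00 = 17:05 on Aug 9.
+1 hour and 34 minutes → arrive 18:39 UTC on Aug 9.
Flight 2 in UTC: 03:12 − 5:00 = 22:12 on Aug 8.
+3 hours and 19 minutes → arrive 01:31 UTC on Aug 9.
Flight 2 lands earlier by 17 hours 8 minutes.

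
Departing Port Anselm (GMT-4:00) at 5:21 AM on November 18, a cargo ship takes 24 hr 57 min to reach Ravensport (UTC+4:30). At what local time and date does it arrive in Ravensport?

Convert departure to UTC: 5:21 AM + 4:00 = 9:21 AM UTC on Nov 18.
Add 24 hours and 57 minutes travel time → 10:18 AM UTC (Nov 19).
Ravensport is UTC+4:30, so local arrival = 10:18 AM + 4:30 = 2:48 PM on Nov 19.

2:48 PM on November 19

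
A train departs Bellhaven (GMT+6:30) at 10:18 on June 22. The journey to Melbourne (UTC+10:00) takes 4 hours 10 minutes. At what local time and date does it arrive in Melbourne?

17:58 on June 22

Convert departure to UTC: 10:18 − 6:30 = 03:48 UTC on Jun 22.
Add 4 hours and 10 minutes travel time → 07:58 UTC.
Melbourne is UTC+10:00, so local arrival = 07:58 + 10:00 = 17:58 on Jun 22.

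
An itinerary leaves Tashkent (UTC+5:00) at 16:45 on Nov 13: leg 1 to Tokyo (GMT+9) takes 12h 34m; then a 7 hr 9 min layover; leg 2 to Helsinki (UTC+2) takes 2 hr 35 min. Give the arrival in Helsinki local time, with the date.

Convert departure to UTC: 16:45 − 5:00 = 11:45 UTC on Nov 13.
Add 12 hours and 34 minutes leg 1 → 00:19 UTC (Nov 14).
Add 7 hours 9 minutes layover in Tokyo → 07:28 UTC.
Add 2 hours and 35 minutes leg 2 → 10:03 UTC.
Helsinki is UTC+2:00, so local arrival = 10:03 + 2:00 = 12:03 on Nov 14.

12:03 on November 14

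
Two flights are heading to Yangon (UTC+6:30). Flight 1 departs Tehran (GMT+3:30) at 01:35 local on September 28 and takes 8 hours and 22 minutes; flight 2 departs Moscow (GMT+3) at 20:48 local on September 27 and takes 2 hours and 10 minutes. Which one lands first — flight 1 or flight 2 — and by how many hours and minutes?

the second, by 10 hours 29 minutes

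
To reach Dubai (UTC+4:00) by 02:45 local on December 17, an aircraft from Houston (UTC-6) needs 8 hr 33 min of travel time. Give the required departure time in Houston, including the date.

08:12 on December 16

Target arrival in UTC: 02:45 − 4:00 = 22:45 on Dec 16.
Subtract 8 hours 33 minutes → departure 14:12 UTC on Dec 16.
Houston is UTC−6:00: 14:12 − 6:00 = 08:12 on Dec 16.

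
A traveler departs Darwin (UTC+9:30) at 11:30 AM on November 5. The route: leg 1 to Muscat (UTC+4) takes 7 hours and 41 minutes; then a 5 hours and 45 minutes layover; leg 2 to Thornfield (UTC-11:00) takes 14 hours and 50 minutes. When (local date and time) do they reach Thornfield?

7:16 PM on November 5

Convert departure to UTC: 11:30 AM − 9:30 = 2:00 AM UTC on Nov 5.
Add 7 hours and 41 minutes leg 1 → 9:41 AM UTC.
Add 5 hours and 45 minutes layover in Muscat → 3:26 PM UTC.
Add 14 hours 50 minutes leg 2 → 6:16 AM UTC (Nov 6).
Thornfield is UTC−11:00, so local arrival = 6:16 AM − 11:00 = 7:16 PM on Nov 5.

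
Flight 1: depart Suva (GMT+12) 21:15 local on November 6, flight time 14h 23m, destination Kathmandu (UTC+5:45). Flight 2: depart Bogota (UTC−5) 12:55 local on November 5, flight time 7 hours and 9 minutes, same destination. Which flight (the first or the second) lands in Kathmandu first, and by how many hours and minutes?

the second, by 22 hours 34 minutes

Flight 1 in UTC: 21:15 − 12:00 = 09:15 on Nov 6.
+14 hours and 23 minutes → arrive 23:38 UTC on Nov 6.
Flight 2 in UTC: 12:55 + 5:00 = 17:55 on Nov 5.
+7 hours 9 minutes → arrive 01:04 UTC on Nov 6.
Flight 2 lands earlier by 22 hours 34 minutes.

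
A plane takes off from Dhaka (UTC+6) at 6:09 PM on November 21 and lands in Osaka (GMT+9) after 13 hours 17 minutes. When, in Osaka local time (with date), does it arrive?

10:26 AM on November 22

Osaka is 3:00 ahead of Dhaka.
After 13 hours and 17 minutes it is 7:26 AM (Nov 22) in Dhaka.
Shift by the zone difference: 7:26 AM + 3:00 = 10:26 AM on Nov 22 in Osaka.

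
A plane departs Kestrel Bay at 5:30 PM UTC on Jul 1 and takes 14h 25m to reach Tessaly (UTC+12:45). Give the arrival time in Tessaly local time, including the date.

Departure is given in UTC: 5:30 PM on Jul 1.
Add 14 hours and 25 minutes → 7:55 AM UTC (Jul 2).
Tessaly is UTC+12:45: 7:55 AM + 12:45 = 8:40 PM on Jul 2.

8:40 PM on July 2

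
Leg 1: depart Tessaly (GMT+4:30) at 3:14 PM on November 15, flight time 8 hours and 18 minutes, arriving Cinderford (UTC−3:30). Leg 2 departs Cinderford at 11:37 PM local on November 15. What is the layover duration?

8 hours 5 minutes

Convert departure to UTC: 3:14 PM − 4:30 = 10:44 AM UTC on Nov 15.
Add 8 hours and 18 minutes flight time → 7:02 PM UTC.
Cinderford is UTC−3:30, so local arrival = 7:02 PM − 3:30 = 3:32 PM on Nov 15.
Layover = 11:37 PM − 3:32 PM = 8 hours 5 minutes.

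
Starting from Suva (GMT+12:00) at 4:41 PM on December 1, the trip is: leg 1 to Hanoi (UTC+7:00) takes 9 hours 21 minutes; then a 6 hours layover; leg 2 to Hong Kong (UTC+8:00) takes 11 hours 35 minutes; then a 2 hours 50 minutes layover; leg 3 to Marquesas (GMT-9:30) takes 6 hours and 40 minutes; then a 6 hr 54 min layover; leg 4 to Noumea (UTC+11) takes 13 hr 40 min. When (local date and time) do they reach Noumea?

12:41 AM on December 4

Convert departure to UTC: 4:41 PM − 12:00 = 4:41 AM UTC on Dec 1.
Add 9 hours and 21 minutes leg 1 → 2:02 PM UTC.
Add 6 hours layover in Hanoi → 8:02 PM UTC.
Add 11 hours and 35 minutes leg 2 → 7:37 AM UTC (Dec 2).
Add 2 hours and 50 minutes layover in Hong Kong → 10:27 AM UTC.
Add 6 hours and 40 minutes leg 3 → 5:07 PM UTC.
Add 6 hours and 54 minutes layover in Marquesas → 12:01 AM UTC (Dec 3).
Add 13 hours 40 minutes leg 4 → 1:41 PM UTC.
Noumea is UTC+11:00, so local arrival = 1:41 PM + 11:00 = 12:41 AM on Dec 4.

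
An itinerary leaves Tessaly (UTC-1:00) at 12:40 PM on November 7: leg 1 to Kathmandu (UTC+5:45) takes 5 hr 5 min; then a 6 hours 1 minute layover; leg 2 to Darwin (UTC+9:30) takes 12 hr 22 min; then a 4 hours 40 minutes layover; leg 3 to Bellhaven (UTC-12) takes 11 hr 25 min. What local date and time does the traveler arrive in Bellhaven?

5:13 PM on November 8

Convert departure to UTC: 12:40 PM + 1:00 = 1:40 PM UTC on Nov 7.
Add 5 hours and 5 minutes leg 1 → 6:45 PM UTC.
Add 6 hours and 1 minute layover in Kathmandu → 12:46 AM UTC (Nov 8).
Add 12 hours and 22 minutes leg 2 → 1:08 PM UTC.
Add 4 hours 40 minutes layover in Darwin → 5:48 PM UTC.
Add 11 hours and 25 minutes leg 3 → 5:13 AM UTC (Nov 9).
Bellhaven is UTC−12:00, so local arrival = 5:13 AM − 12:00 = 5:13 PM on Nov 8.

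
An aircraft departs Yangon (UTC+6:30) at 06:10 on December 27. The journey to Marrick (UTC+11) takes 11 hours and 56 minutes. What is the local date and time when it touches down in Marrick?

Marrick is 4:30 ahead of Yangon.
After 11 hours 56 minutes it is 18:06 in Yangon.
Shift by the zone difference: 18:06 + 4:30 = 22:36 on Dec 27 in Marrick.

22:36 on December 27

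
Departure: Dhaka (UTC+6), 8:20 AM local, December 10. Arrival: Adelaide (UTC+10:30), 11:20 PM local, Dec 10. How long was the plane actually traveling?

Departure in UTC: 8:20 AM − 6:00 = 2:20 AM on Dec 10.
Arrival in UTC: 11:20 PM − 10:30 = 12:50 PM on Dec 10.
Elapsed = 12:50 PM − 2:20 AM = 10 hours 30 minutes.

10 hours 30 minutes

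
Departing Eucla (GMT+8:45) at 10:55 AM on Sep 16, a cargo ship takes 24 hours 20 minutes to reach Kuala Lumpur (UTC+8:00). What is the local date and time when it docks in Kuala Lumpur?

Convert departure to UTC: 10:55 AM − 8:45 = 2:10 AM UTC on Sep 16.
Add 24 hours and 20 minutes travel time → 2:30 AM UTC (Sep 17).
Kuala Lumpur is UTC+8:00, so local arrival = 2:30 AM + 8:00 = 10:30 AM on Sep 17.

10:30 AM on Sep 17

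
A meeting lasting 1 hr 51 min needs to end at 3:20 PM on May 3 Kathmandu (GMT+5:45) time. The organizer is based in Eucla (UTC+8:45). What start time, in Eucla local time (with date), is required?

4:29 PM on May 3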